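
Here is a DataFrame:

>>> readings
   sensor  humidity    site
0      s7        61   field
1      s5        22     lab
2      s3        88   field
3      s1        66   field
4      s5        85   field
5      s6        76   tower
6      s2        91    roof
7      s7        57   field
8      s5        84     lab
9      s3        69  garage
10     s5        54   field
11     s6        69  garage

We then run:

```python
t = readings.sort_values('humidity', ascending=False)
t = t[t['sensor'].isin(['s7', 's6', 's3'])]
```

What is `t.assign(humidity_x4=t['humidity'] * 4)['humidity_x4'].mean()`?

280.0

sort by humidity descending:
   sensor  humidity    site
6      s2        91    roof
2      s3        88   field
4      s5        85   field
8      s5        84     lab
5      s6        76   tower
9      s3        69  garage
11     s6        69  garage
3      s1        66   field
0      s7        61   field
7      s7        57   field
10     s5        54   field
1      s5        22     lab
filter rows where sensor in ['s7', 's6', 's3']:
   sensor  humidity    site
2      s3        88   field
5      s6        76   tower
9      s3        69  garage
11     s6        69  garage
0      s7        61   field
7      s7        57   field
add column humidity_x4 = t['humidity'] * 4:
   sensor  humidity    site  humidity_x4
2      s3        88   field          352
5      s6        76   tower          304
9      s3        69  garage          276
11     s6        69  garage          276
0      s7        61   field          244
7      s7        57   field          228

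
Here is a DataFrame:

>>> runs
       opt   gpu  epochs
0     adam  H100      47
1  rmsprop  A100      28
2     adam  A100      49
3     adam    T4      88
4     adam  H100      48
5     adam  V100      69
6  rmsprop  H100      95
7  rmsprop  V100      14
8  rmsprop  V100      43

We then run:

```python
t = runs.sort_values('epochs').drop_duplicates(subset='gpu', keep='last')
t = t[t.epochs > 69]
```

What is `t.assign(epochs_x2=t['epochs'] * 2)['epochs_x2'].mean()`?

183.0

sort by epochs:
       opt   gpu  epochs
7  rmsprop  V100      14
1  rmsprop  A100      28
8  rmsprop  V100      43
0     adam  H100      47
4     adam  H100      48
2     adam  A100      49
5     adam  V100      69
3     adam    T4      88
6  rmsprop  H100      95
drop duplicate gpu (keep=last):
       opt   gpu  epochs
2     adam  A100      49
5     adam  V100      69
3     adam    T4      88
6  rmsprop  H100      95
filter rows where epochs > 69:
       opt   gpu  epochs
3     adam    T4      88
6  rmsprop  H100      95
add column epochs_x2 = t['epochs'] * 2:
       opt   gpu  epochs  epochs_x2
3     adam    T4      88        176
6  rmsprop  H100      95        190
Taking the mean of column 'epochs_x2' gives 183.0.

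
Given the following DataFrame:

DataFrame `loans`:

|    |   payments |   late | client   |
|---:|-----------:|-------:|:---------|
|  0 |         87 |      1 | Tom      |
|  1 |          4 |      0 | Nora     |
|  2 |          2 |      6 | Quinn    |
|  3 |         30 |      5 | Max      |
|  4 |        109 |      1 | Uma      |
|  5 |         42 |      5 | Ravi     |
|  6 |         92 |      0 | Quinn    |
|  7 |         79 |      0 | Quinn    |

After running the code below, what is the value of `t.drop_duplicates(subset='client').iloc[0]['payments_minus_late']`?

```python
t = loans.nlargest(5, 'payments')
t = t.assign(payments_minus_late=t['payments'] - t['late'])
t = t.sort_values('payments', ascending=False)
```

108

take 5 rows with largest payments:
   payments  late client
4       109     1    Uma
6        92     0  Quinn
0        87     1    Tom
7        79     0  Quinn
5        42     5   Ravi
add column payments_minus_late = t['payments'] - t['late']:
   payments  late client  payments_minus_late
4       109     1    Uma                  108
6        92     0  Quinn                   92
0        87     1    Tom                   86
7        79     0  Quinn                   79
5        42     5   Ravi                   37
sort by payments descending:
   payments  late client  payments_minus_late
4       109     1    Uma                  108
6        92     0  Quinn                   92
0        87     1    Tom                   86
7        79     0  Quinn                   79
5        42     5   Ravi                   37
drop duplicate client (keep=first):
   payments  late client  payments_minus_late
4       109     1    Uma                  108
6        92     0  Quinn                   92
0        87     1    Tom                   86
5        42     5   Ravi                   37
value at position 0, column 'payments_minus_late' → 108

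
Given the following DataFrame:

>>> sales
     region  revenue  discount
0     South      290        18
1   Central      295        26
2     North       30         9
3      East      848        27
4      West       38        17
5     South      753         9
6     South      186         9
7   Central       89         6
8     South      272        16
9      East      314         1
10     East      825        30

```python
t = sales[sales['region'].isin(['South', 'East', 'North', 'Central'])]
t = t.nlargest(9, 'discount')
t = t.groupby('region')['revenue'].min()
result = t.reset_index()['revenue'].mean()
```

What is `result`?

filter rows where region in ['South', 'East', 'North', 'Central']:
     region  revenue  discount
0     South      290        18
1   Central      295        26
2     North       30         9
3      East      848        27
5     South      753         9
6     South      186         9
7   Central       89         6
8     South      272        16
9      East      314         1
10     East      825        30
take 9 rows with largest discount:
     region  revenue  discount
10     East      825        30
3      East      848        27
1   Central      295        26
0     South      290        18
8     South      272        16
2     North       30         9
5     South      753         9
6     South      186         9
7   Central       89         6
group by region, min of revenue:
region
Central     89
East       825
North       30
South      186
Name: revenue, dtype: int64
reset_index():
    region  revenue
0  Central       89
1     East      825
2    North       30
3    South      186
mean of column 'revenue' → 282.5

282.5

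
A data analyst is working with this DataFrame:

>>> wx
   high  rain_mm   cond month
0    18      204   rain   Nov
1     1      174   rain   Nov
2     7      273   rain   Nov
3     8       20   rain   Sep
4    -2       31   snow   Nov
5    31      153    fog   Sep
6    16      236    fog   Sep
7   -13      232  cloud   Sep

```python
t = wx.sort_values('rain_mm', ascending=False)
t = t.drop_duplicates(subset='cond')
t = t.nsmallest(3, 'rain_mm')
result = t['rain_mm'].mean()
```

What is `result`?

sort by rain_mm descending:
   high  rain_mm   cond month
2     7      273   rain   Nov
6    16      236    fog   Sep
7   -13      232  cloud   Sep
0    18      204   rain   Nov
1     1      174   rain   Nov
5    31      153    fog   Sep
4    -2       31   snow   Nov
3     8       20   rain   Sep
drop duplicate cond (keep=first):
   high  rain_mm   cond month
2     7      273   rain   Nov
6    16      236    fog   Sep
7   -13      232  cloud   Sep
4    -2       31   snow   Nov
take 3 rows with smallest rain_mm:
   high  rain_mm   cond month
4    -2       31   snow   Nov
7   -13      232  cloud   Sep
6    16      236    fog   Sep
Then the mean of column 'rain_mm': 166.333333333

166.333333333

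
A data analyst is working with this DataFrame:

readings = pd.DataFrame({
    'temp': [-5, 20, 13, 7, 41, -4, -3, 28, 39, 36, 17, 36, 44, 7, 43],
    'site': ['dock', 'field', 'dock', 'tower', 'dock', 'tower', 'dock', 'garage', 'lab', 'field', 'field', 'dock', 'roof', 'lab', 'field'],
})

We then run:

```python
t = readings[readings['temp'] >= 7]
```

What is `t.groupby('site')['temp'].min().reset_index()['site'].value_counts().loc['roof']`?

filter rows where temp >= 7:
    temp    site
1     20   field
2     13    dock
3      7   tower
4     41    dock
7     28  garage
8     39     lab
9     36   field
10    17   field
11    36    dock
12    44    roof
13     7     lab
14    43   field
group by site, min of temp:
site
dock      13
field     17
garage    28
lab        7
roof      44
tower      7
Name: temp, dtype: int64
reset_index():
     site  temp
0    dock    13
1   field    17
2  garage    28
3     lab     7
4    roof    44
5   tower     7
value_counts of site:
site
dock      1
field     1
garage    1
lab       1
roof      1
tower     1
Name: count, dtype: int64

1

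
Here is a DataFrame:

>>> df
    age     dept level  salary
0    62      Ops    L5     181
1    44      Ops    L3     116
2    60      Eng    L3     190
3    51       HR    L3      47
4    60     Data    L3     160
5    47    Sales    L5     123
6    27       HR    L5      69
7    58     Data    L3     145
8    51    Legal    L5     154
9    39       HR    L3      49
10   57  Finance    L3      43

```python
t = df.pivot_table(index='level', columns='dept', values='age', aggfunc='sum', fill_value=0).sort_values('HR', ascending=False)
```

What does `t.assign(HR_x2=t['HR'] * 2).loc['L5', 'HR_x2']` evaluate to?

pivot: rows=level, cols=dept, sum(age):
dept   Data  Eng  Finance  HR  Legal  Ops  Sales
level                                           
L3      118   60       57  90      0   44      0
L5        0    0        0  27     51   62     47
sort by HR descending:
dept   Data  Eng  Finance  HR  Legal  Ops  Sales
level                                           
L3      118   60       57  90      0   44      0
L5        0    0        0  27     51   62     47
add column HR_x2 = t['HR'] * 2:
dept   Data  Eng  Finance  HR  Legal  Ops  Sales  HR_x2
level                                                  
L3      118   60       57  90      0   44      0    180
L5        0    0        0  27     51   62     47     54

54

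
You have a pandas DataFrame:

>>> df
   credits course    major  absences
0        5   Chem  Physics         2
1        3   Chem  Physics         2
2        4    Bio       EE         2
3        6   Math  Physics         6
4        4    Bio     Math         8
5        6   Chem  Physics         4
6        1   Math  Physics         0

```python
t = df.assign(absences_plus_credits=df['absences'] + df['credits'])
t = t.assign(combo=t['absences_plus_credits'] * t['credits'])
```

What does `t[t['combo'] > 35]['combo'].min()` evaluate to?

48

add column absences_plus_credits = df['absences'] + df['credits']:
   credits course    major  absences  absences_plus_credits
0        5   Chem  Physics         2                      7
1        3   Chem  Physics         2                      5
2        4    Bio       EE         2                      6
3        6   Math  Physics         6                     12
4        4    Bio     Math         8                     12
5        6   Chem  Physics         4                     10
6        1   Math  Physics         0                      1
add column combo = t['absences_plus_credits'] * t['credits']:
   credits course    major  absences  absences_plus_credits  combo
0        5   Chem  Physics         2                      7     35
1        3   Chem  Physics         2                      5     15
2        4    Bio       EE         2                      6     24
3        6   Math  Physics         6                     12     72
4        4    Bio     Math         8                     12     48
5        6   Chem  Physics         4                     10     60
6        1   Math  Physics         0                      1      1
filter rows where combo > 35:
   credits course    major  absences  absences_plus_credits  combo
3        6   Math  Physics         6                     12     72
4        4    Bio     Math         8                     12     48
5        6   Chem  Physics         4                     10     60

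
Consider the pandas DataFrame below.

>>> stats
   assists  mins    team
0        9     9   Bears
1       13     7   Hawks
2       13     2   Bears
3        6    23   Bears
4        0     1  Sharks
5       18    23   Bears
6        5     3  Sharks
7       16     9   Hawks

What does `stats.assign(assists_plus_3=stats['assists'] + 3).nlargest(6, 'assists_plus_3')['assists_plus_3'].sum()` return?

add column assists_plus_3 = stats['assists'] + 3:
   assists  mins    team  assists_plus_3
0        9     9   Bears              12
1       13     7   Hawks              16
2       13     2   Bears              16
3        6    23   Bears               9
4        0     1  Sharks               3
5       18    23   Bears              21
6        5     3  Sharks               8
7       16     9   Hawks              19
take 6 rows with largest assists_plus_3:
   assists  mins   team  assists_plus_3
5       18    23  Bears              21
7       16     9  Hawks              19
1       13     7  Hawks              16
2       13     2  Bears              16
0        9     9  Bears              12
3        6    23  Bears               9
Finally, sum of column 'assists_plus_3' = 93.

93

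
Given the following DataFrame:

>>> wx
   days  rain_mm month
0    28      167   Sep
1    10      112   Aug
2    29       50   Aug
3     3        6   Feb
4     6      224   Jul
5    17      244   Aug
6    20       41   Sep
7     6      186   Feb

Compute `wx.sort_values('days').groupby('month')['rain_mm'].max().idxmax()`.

Aug

sort by days:
   days  rain_mm month
3     3        6   Feb
4     6      224   Jul
7     6      186   Feb
1    10      112   Aug
5    17      244   Aug
6    20       41   Sep
0    28      167   Sep
2    29       50   Aug
group by month, max of rain_mm:
month
Aug    244
Feb    186
Jul    224
Sep    167
Name: rain_mm, dtype: int64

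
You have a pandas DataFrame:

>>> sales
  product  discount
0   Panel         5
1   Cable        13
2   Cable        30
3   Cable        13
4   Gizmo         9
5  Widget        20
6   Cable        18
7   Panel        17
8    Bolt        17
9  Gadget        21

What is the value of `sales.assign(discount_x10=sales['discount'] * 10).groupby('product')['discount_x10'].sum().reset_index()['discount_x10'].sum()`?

add column discount_x10 = sales['discount'] * 10:
  product  discount  discount_x10
0   Panel         5            50
1   Cable        13           130
2   Cable        30           300
3   Cable        13           130
4   Gizmo         9            90
5  Widget        20           200
6   Cable        18           180
7   Panel        17           170
8    Bolt        17           170
9  Gadget        21           210
group by product, sum of discount_x10:
product
Bolt      170
Cable     740
Gadget    210
Gizmo      90
Panel     220
Widget    200
Name: discount_x10, dtype: int64
reset_index():
  product  discount_x10
0    Bolt           170
1   Cable           740
2  Gadget           210
3   Gizmo            90
4   Panel           220
5  Widget           200
So sum() = 1630.

1630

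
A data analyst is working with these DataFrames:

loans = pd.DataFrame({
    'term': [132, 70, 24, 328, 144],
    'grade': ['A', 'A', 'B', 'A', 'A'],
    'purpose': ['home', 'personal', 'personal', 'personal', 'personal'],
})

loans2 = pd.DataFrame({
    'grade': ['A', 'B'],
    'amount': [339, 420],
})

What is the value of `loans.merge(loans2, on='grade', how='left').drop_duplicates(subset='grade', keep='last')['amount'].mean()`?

merge on 'grade' (how='left') → 5 rows:
   term grade   purpose  amount
0   132     A      home     339
1    70     A  personal     339
2    24     B  personal     420
3   328     A  personal     339
4   144     A  personal     339
drop duplicate grade (keep=last):
   term grade   purpose  amount
2    24     B  personal     420
4   144     A  personal     339
Hence 379.5.

379.5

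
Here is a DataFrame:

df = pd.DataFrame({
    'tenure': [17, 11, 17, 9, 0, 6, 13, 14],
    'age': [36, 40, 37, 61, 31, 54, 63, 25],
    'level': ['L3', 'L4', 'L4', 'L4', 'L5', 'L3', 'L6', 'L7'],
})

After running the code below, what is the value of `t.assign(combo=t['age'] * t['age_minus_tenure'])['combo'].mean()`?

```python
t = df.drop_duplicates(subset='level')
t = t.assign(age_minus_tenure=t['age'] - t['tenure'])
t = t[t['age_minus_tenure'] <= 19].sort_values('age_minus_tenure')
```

479.5

drop duplicate level (keep=first):
   tenure  age level
0      17   36    L3
1      11   40    L4
4       0   31    L5
6      13   63    L6
7      14   25    L7
add column age_minus_tenure = t['age'] - t['tenure']:
   tenure  age level  age_minus_tenure
0      17   36    L3                19
1      11   40    L4                29
4       0   31    L5                31
6      13   63    L6                50
7      14   25    L7                11
filter rows where age_minus_tenure <= 19:
   tenure  age level  age_minus_tenure
0      17   36    L3                19
7      14   25    L7                11
sort by age_minus_tenure:
   tenure  age level  age_minus_tenure
7      14   25    L7                11
0      17   36    L3                19
add column combo = t['age'] * t['age_minus_tenure']:
   tenure  age level  age_minus_tenure  combo
7      14   25    L7                11    275
0      17   36    L3                19    684
Then the mean of column 'combo': 479.5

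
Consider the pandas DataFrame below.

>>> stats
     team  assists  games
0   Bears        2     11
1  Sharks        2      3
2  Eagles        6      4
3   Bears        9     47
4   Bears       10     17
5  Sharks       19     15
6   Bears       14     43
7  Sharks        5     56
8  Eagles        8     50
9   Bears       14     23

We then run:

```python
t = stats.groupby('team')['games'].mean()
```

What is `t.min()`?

24.6666666667

group by team, mean of games:
team
Bears     28.200000
Eagles    27.000000
Sharks    24.666667
Name: games, dtype: float64
Then the min of the resulting series: 24.6666666667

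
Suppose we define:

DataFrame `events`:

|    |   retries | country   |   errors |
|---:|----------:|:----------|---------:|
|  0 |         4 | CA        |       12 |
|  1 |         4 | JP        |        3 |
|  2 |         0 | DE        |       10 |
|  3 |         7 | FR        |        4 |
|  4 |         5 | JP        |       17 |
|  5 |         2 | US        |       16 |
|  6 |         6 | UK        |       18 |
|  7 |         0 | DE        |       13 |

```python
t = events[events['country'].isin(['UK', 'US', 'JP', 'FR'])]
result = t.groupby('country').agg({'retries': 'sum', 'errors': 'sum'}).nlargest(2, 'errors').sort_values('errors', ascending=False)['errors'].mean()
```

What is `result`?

filter rows where country in ['UK', 'US', 'JP', 'FR']:
   retries country  errors
1        4      JP       3
3        7      FR       4
4        5      JP      17
5        2      US      16
6        6      UK      18
group by country: sum(retries), sum(errors):
         retries  errors
country                 
FR             7       4
JP             9      20
UK             6      18
US             2      16
take 2 rows with largest errors:
         retries  errors
country                 
JP             9      20
UK             6      18
sort by errors descending:
         retries  errors
country                 
JP             9      20
UK             6      18

19.0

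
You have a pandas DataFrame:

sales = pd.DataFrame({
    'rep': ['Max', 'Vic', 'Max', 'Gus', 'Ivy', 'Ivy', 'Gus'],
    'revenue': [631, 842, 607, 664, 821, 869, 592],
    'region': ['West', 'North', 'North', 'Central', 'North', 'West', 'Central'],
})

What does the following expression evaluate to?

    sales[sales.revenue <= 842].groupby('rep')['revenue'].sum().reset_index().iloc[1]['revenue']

filter rows where revenue <= 842:
   rep  revenue   region
0  Max      631     West
1  Vic      842    North
2  Max      607    North
3  Gus      664  Central
4  Ivy      821    North
6  Gus      592  Central
group by rep, sum of revenue:
rep
Gus    1256
Ivy     821
Max    1238
Vic     842
Name: revenue, dtype: int64
reset_index():
   rep  revenue
0  Gus     1256
1  Ivy      821
2  Max     1238
3  Vic      842

821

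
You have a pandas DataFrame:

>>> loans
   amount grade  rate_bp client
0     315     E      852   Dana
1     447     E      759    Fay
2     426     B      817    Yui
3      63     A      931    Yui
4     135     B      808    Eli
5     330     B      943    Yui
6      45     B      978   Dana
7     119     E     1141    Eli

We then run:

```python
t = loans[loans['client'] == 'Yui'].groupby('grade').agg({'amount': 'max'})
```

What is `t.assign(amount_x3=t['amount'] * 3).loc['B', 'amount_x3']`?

1278

filter rows where client == 'Yui':
   amount grade  rate_bp client
2     426     B      817    Yui
3      63     A      931    Yui
5     330     B      943    Yui
group by grade, max of amount:
       amount
grade        
A          63
B         426
add column amount_x3 = t['amount'] * 3:
       amount  amount_x3
grade                   
A          63        189
B         426       1278
Reading off the value at row 'B', column 'amount_x3', we get 1278.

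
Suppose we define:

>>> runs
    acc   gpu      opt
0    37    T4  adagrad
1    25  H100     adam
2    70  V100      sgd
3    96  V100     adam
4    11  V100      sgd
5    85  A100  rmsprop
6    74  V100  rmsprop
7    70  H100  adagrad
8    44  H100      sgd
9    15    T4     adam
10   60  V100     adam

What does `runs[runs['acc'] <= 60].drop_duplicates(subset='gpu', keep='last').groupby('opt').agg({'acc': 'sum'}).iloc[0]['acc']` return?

filter rows where acc <= 60:
    acc   gpu      opt
0    37    T4  adagrad
1    25  H100     adam
4    11  V100      sgd
8    44  H100      sgd
9    15    T4     adam
10   60  V100     adam
drop duplicate gpu (keep=last):
    acc   gpu   opt
8    44  H100   sgd
9    15    T4  adam
10   60  V100  adam
group by opt, sum of acc:
      acc
opt      
adam   75
sgd    44
So iloc[0]['acc'] = 75.

75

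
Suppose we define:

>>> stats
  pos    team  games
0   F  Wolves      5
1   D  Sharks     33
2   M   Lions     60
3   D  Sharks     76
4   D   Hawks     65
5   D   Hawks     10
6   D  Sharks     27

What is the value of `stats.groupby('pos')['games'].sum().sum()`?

276

group by pos, sum of games:
pos
D    211
F      5
M     60
Name: games, dtype: int64
Finally, sum of the resulting series = 276.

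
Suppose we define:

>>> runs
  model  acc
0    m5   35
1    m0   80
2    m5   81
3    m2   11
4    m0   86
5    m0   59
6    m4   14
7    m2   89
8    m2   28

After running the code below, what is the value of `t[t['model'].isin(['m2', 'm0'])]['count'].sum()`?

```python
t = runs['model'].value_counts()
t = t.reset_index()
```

value_counts of model:
model
m0    3
m2    3
m5    2
m4    1
Name: count, dtype: int64
reset_index():
  model  count
0    m0      3
1    m2      3
2    m5      2
3    m4      1
filter rows where model in ['m2', 'm0']:
  model  count
0    m0      3
1    m2      3
Taking the sum of column 'count' gives 6.

6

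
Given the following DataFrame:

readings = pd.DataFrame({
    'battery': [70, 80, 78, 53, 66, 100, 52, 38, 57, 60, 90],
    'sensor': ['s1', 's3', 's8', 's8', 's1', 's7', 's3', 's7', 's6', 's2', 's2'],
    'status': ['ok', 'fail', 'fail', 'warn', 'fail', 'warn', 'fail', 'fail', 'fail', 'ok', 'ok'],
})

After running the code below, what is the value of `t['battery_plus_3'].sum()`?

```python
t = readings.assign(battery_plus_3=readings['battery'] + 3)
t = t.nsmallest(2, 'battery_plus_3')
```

96

add column battery_plus_3 = readings['battery'] + 3:
    battery sensor status  battery_plus_3
0        70     s1     ok              73
1        80     s3   fail              83
2        78     s8   fail              81
3        53     s8   warn              56
4        66     s1   fail              69
5       100     s7   warn             103
6        52     s3   fail              55
7        38     s7   fail              41
8        57     s6   fail              60
9        60     s2     ok              63
10       90     s2     ok              93
take 2 rows with smallest battery_plus_3:
   battery sensor status  battery_plus_3
7       38     s7   fail              41
6       52     s3   fail              55
Taking the sum of column 'battery_plus_3' gives 96.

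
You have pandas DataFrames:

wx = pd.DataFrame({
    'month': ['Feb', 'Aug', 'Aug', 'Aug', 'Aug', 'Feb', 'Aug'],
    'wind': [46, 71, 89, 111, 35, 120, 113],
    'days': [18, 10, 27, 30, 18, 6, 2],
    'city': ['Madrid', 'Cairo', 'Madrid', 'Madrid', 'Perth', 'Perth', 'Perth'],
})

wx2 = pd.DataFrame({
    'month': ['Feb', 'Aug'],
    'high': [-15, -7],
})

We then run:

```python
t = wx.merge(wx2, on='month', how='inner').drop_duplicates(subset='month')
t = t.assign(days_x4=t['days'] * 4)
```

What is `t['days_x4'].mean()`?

56.0

merge on 'month' (how='inner') → 7 rows:
  month  wind  days    city  high
0   Feb    46    18  Madrid   -15
1   Aug    71    10   Cairo    -7
2   Aug    89    27  Madrid    -7
3   Aug   111    30  Madrid    -7
4   Aug    35    18   Perth    -7
5   Feb   120     6   Perth   -15
6   Aug   113     2   Perth    -7
drop duplicate month (keep=first):
  month  wind  days    city  high
0   Feb    46    18  Madrid   -15
1   Aug    71    10   Cairo    -7
add column days_x4 = t['days'] * 4:
  month  wind  days    city  high  days_x4
0   Feb    46    18  Madrid   -15       72
1   Aug    71    10   Cairo    -7       40
So mean() = 56.0.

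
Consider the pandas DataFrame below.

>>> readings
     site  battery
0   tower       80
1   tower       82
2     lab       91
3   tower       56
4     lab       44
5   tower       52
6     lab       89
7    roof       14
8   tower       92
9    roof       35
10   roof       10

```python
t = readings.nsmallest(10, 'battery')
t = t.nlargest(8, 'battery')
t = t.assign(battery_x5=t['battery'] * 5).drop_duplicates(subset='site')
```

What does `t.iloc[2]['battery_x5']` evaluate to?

175

take 10 rows with smallest battery:
     site  battery
10   roof       10
7    roof       14
9    roof       35
4     lab       44
5   tower       52
3   tower       56
0   tower       80
1   tower       82
6     lab       89
2     lab       91
take 8 rows with largest battery:
    site  battery
2    lab       91
6    lab       89
1  tower       82
0  tower       80
3  tower       56
5  tower       52
4    lab       44
9   roof       35
add column battery_x5 = t['battery'] * 5:
    site  battery  battery_x5
2    lab       91         455
6    lab       89         445
1  tower       82         410
0  tower       80         400
3  tower       56         280
5  tower       52         260
4    lab       44         220
9   roof       35         175
drop duplicate site (keep=first):
    site  battery  battery_x5
2    lab       91         455
1  tower       82         410
9   roof       35         175
Finally, value at position 2, column 'battery_x5' = 175.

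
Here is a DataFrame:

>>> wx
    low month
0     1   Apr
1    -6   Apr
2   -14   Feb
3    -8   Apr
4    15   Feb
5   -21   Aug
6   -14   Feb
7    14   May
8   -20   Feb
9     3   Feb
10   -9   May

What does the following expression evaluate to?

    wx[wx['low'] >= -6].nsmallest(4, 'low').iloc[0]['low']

filter rows where low >= -6:
   low month
0    1   Apr
1   -6   Apr
4   15   Feb
7   14   May
9    3   Feb
take 4 rows with smallest low:
   low month
1   -6   Apr
0    1   Apr
9    3   Feb
7   14   May
Finally, value at position 0, column 'low' = -6.

-6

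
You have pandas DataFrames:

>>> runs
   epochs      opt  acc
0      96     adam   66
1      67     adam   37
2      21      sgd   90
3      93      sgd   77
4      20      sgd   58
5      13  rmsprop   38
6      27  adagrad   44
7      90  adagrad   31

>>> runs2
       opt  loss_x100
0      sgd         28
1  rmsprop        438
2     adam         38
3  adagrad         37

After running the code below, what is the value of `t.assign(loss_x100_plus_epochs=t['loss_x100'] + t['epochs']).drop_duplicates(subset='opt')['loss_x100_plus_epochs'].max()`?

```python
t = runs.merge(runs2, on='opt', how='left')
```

merge on 'opt' (how='left') → 8 rows:
   epochs      opt  acc  loss_x100
0      96     adam   66         38
1      67     adam   37         38
2      21      sgd   90         28
3      93      sgd   77         28
4      20      sgd   58         28
5      13  rmsprop   38        438
6      27  adagrad   44         37
7      90  adagrad   31         37
add column loss_x100_plus_epochs = t['loss_x100'] + t['epochs']:
   epochs      opt  acc  loss_x100  loss_x100_plus_epochs
0      96     adam   66         38                    134
1      67     adam   37         38                    105
2      21      sgd   90         28                     49
3      93      sgd   77         28                    121
4      20      sgd   58         28                     48
5      13  rmsprop   38        438                    451
6      27  adagrad   44         37                     64
7      90  adagrad   31         37                    127
drop duplicate opt (keep=first):
   epochs      opt  acc  loss_x100  loss_x100_plus_epochs
0      96     adam   66         38                    134
2      21      sgd   90         28                     49
5      13  rmsprop   38        438                    451
6      27  adagrad   44         37                     64
Finally, max of column 'loss_x100_plus_epochs' = 451.

451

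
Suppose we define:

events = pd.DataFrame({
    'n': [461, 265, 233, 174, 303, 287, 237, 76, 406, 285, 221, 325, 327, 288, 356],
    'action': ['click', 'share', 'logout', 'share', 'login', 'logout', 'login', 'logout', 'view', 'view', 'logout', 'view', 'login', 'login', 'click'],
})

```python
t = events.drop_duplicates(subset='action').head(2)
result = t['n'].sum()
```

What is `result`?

drop duplicate action (keep=first):
     n  action
0  461   click
1  265   share
2  233  logout
4  303   login
8  406    view
take first 2 rows:
     n action
0  461  click
1  265  share
Taking the sum of column 'n' gives 726.

726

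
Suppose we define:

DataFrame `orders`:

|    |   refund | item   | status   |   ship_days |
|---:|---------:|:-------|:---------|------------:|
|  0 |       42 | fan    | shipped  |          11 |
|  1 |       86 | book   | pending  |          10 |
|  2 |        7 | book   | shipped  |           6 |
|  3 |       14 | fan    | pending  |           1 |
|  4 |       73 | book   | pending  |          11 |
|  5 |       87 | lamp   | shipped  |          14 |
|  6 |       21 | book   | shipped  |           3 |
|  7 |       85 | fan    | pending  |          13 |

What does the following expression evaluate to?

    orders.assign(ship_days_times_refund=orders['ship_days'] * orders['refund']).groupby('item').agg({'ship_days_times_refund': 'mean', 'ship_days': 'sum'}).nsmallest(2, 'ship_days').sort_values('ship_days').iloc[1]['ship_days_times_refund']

527.0

add column ship_days_times_refund = orders['ship_days'] * orders['refund']:
   refund  item   status  ship_days  ship_days_times_refund
0      42   fan  shipped         11                     462
1      86  book  pending         10                     860
2       7  book  shipped          6                      42
3      14   fan  pending          1                      14
4      73  book  pending         11                     803
5      87  lamp  shipped         14                    1218
6      21  book  shipped          3                      63
7      85   fan  pending         13                    1105
group by item: mean(ship_days_times_refund), sum(ship_days):
      ship_days_times_refund  ship_days
item                                   
book                   442.0         30
fan                    527.0         25
lamp                  1218.0         14
take 2 rows with smallest ship_days:
      ship_days_times_refund  ship_days
item                                   
lamp                  1218.0         14
fan                    527.0         25
sort by ship_days:
      ship_days_times_refund  ship_days
item                                   
lamp                  1218.0         14
fan                    527.0         25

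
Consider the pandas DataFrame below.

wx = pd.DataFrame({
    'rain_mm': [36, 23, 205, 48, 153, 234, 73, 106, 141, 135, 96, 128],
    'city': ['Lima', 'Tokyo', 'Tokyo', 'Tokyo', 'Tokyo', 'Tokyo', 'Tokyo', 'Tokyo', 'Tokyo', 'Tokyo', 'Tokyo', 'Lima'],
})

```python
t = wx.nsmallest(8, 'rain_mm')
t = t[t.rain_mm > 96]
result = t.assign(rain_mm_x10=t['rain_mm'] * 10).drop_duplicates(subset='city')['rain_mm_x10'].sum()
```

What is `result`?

2340

take 8 rows with smallest rain_mm:
    rain_mm   city
1        23  Tokyo
0        36   Lima
3        48  Tokyo
6        73  Tokyo
10       96  Tokyo
7       106  Tokyo
11      128   Lima
9       135  Tokyo
filter rows where rain_mm > 96:
    rain_mm   city
7       106  Tokyo
11      128   Lima
9       135  Tokyo
add column rain_mm_x10 = t['rain_mm'] * 10:
    rain_mm   city  rain_mm_x10
7       106  Tokyo         1060
11      128   Lima         1280
9       135  Tokyo         1350
drop duplicate city (keep=first):
    rain_mm   city  rain_mm_x10
7       106  Tokyo         1060
11      128   Lima         1280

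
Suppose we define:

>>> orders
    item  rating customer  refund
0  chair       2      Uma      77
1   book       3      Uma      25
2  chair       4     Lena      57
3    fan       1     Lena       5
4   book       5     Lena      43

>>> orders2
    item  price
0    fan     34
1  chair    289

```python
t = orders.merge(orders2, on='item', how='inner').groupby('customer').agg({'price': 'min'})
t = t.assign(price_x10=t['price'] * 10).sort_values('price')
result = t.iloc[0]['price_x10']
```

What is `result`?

merge on 'item' (how='inner') → 3 rows:
    item  rating customer  refund  price
0  chair       2      Uma      77    289
1  chair       4     Lena      57    289
2    fan       1     Lena       5     34
group by customer, min of price:
          price
customer       
Lena         34
Uma         289
add column price_x10 = t['price'] * 10:
          price  price_x10
customer                  
Lena         34        340
Uma         289       2890
sort by price:
          price  price_x10
customer                  
Lena         34        340
Uma         289       2890
Reading off the value at position 0, column 'price_x10', we get 340.

340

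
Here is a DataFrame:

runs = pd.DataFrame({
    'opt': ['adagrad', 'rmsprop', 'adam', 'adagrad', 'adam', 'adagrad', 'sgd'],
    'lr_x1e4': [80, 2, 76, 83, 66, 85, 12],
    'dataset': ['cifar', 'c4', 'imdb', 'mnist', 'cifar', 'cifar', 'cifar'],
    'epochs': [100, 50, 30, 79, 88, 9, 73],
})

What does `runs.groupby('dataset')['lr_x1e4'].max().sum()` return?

group by dataset, max of lr_x1e4:
dataset
c4        2
cifar    85
imdb     76
mnist    83
Name: lr_x1e4, dtype: int64

246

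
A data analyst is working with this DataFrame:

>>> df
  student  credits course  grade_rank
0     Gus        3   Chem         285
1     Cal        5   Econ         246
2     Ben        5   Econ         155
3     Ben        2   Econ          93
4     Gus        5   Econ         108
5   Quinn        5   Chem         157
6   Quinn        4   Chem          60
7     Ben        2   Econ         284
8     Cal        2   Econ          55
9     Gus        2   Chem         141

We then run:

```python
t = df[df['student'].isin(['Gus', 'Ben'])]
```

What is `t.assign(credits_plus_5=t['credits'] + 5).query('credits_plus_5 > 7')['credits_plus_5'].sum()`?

filter rows where student in ['Gus', 'Ben']:
  student  credits course  grade_rank
0     Gus        3   Chem         285
2     Ben        5   Econ         155
3     Ben        2   Econ          93
4     Gus        5   Econ         108
7     Ben        2   Econ         284
9     Gus        2   Chem         141
add column credits_plus_5 = t['credits'] + 5:
  student  credits course  grade_rank  credits_plus_5
0     Gus        3   Chem         285               8
2     Ben        5   Econ         155              10
3     Ben        2   Econ          93               7
4     Gus        5   Econ         108              10
7     Ben        2   Econ         284               7
9     Gus        2   Chem         141               7
filter rows where credits_plus_5 > 7:
  student  credits course  grade_rank  credits_plus_5
0     Gus        3   Chem         285               8
2     Ben        5   Econ         155              10
4     Gus        5   Econ         108              10
Then the sum of column 'credits_plus_5': 28

28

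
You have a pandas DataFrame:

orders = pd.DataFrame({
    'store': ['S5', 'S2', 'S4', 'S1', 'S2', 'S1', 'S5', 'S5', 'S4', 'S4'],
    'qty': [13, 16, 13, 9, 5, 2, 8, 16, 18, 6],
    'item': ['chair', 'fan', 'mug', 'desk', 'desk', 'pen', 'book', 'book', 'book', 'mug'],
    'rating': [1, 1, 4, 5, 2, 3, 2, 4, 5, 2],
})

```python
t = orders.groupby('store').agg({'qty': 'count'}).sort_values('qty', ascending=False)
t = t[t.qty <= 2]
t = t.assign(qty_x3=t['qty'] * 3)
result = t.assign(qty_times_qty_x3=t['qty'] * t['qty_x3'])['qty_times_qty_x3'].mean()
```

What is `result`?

12.0

group by store, count of qty:
       qty
store     
S1       2
S2       2
S4       3
S5       3
sort by qty descending:
       qty
store     
S4       3
S5       3
S1       2
S2       2
filter rows where qty <= 2:
       qty
store     
S1       2
S2       2
add column qty_x3 = t['qty'] * 3:
       qty  qty_x3
store             
S1       2       6
S2       2       6
add column qty_times_qty_x3 = t['qty'] * t['qty_x3']:
       qty  qty_x3  qty_times_qty_x3
store                               
S1       2       6                12
S2       2       6                12
Hence 12.0.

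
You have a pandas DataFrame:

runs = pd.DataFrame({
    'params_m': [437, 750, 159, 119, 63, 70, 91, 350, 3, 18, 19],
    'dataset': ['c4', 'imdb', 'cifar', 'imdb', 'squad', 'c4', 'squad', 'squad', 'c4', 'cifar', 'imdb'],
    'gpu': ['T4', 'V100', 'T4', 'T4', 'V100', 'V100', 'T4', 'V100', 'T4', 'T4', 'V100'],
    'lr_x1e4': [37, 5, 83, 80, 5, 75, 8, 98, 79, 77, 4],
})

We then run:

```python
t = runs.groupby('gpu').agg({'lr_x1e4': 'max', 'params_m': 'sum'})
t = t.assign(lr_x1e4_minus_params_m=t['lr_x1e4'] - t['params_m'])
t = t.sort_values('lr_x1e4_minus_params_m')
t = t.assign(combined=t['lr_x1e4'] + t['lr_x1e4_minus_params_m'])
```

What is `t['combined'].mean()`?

group by gpu: max(lr_x1e4), sum(params_m):
      lr_x1e4  params_m
gpu                    
T4         83       827
V100       98      1252
add column lr_x1e4_minus_params_m = t['lr_x1e4'] - t['params_m']:
      lr_x1e4  params_m  lr_x1e4_minus_params_m
gpu                                            
T4         83       827                    -744
V100       98      1252                   -1154
sort by lr_x1e4_minus_params_m:
      lr_x1e4  params_m  lr_x1e4_minus_params_m
gpu                                            
V100       98      1252                   -1154
T4         83       827                    -744
add column combined = t['lr_x1e4'] + t['lr_x1e4_minus_params_m']:
      lr_x1e4  params_m  lr_x1e4_minus_params_m  combined
gpu                                                      
V100       98      1252                   -1154     -1056
T4         83       827                    -744      -661
The mean of column 'combined' is -858.5.

-858.5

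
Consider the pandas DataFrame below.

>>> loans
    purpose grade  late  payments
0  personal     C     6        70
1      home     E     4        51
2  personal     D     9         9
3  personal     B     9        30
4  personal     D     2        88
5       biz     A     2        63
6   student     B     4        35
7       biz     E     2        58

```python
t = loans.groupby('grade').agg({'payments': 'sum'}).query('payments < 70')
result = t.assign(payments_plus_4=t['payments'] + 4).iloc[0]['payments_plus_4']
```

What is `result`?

67

group by grade, sum of payments:
       payments
grade          
A            63
B            65
C            70
D            97
E           109
filter rows where payments < 70:
       payments
grade          
A            63
B            65
add column payments_plus_4 = t['payments'] + 4:
       payments  payments_plus_4
grade                           
A            63               67
B            65               69
Finally, value at position 0, column 'payments_plus_4' = 67.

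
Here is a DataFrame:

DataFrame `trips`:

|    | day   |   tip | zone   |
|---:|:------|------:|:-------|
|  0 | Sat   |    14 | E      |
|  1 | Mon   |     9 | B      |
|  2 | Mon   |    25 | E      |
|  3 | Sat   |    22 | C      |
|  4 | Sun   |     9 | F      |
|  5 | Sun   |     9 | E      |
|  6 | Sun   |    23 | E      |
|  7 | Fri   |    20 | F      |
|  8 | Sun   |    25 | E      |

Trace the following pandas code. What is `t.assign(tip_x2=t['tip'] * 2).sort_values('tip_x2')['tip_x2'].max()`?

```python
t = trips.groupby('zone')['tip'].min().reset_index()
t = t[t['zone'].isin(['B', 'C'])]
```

group by zone, min of tip:
zone
B     9
C    22
E     9
F     9
Name: tip, dtype: int64
reset_index():
  zone  tip
0    B    9
1    C   22
2    E    9
3    F    9
filter rows where zone in ['B', 'C']:
  zone  tip
0    B    9
1    C   22
add column tip_x2 = t['tip'] * 2:
  zone  tip  tip_x2
0    B    9      18
1    C   22      44
sort by tip_x2:
  zone  tip  tip_x2
0    B    9      18
1    C   22      44

44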